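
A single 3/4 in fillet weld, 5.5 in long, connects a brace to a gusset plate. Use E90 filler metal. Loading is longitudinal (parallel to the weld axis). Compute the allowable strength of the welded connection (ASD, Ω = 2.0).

R_n/Ω ≈ 78.7 kips

E90XX → F_EXX = 90 ksi.
Effective throat t_e = 0.707 × 0.75 = 0.5302 in.
Total length L = 5.5 in; A_we = 0.5302 × 5.5 = 2.916 in².
F_nw = 0.6 F_EXX = 0.6 × 90 = 54 ksi.
R_n = 54 × 2.916 = 157.5 kips; R_n/Ω = 157.5/2.0 = 78.74 kips.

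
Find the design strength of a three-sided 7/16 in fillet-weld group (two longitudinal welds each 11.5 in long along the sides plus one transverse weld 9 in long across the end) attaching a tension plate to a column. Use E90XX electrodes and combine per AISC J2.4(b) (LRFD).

E90XX → F_EXX = 90 ksi.
t_e = 0.707 × 0.4375 = 0.3093 in.
R_nwl = 0.6 × 90 × 0.3093 × 23 = 384.2 kips (longitudinal, 2 welds).
R_nwt = 0.6 × 90 × 0.3093 × 9 = 150.3 kips (transverse, base value).
(i) R_nwl + R_nwt = 534.5 kips; (ii) 0.85 R_nwl + 1.5 R_nwt = 552 kips.
R_n = max = 552 kips [governs: (ii)]; φR_n = 414 kips.

φR_n ≈ 414 kips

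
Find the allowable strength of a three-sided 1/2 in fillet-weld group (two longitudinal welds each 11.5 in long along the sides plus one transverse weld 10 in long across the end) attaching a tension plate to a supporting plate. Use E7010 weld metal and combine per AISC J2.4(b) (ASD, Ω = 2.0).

R_n/Ω ≈ 256 kip

E70XX → F_EXX = 70 ksi.
t_e = 0.707 × 0.5 = 0.3535 in.
R_nwl = 0.6 × 70 × 0.3535 × 23 = 341.5 kip (longitudinal, 2 welds).
R_nwt = 0.6 × 70 × 0.3535 × 10 = 148.5 kip (transverse, base value).
(i) R_nwl + R_nwt = 490 kip; (ii) 0.85 R_nwl + 1.5 R_nwt = 513 kip.
R_n = max = 513 kip [governs: (ii)]; R_n/Ω = 256.5 kip.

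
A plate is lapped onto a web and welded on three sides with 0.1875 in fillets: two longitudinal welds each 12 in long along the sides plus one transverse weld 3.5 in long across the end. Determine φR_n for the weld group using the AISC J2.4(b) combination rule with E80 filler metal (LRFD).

E80XX → F_EXX = 80 ksi.
t_e = 0.707 × 0.1875 = 0.1326 in.
R_nwl = 0.6 × 80 × 0.1326 × 24 = 152.7 kip (longitudinal, 2 welds).
R_nwt = 0.6 × 80 × 0.1326 × 3.5 = 22.27 kip (transverse, base value).
(i) R_nwl + R_nwt = 175 kip; (ii) 0.85 R_nwl + 1.5 R_nwt = 163.2 kip.
R_n = max = 175 kip [governs: (i)]; φR_n = 131.2 kip.

φR_n ≈ 131 kip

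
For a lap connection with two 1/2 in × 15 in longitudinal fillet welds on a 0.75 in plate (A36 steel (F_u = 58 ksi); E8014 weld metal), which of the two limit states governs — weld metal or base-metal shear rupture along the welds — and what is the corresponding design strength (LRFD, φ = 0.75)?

E80XX → F_EXX = 80 ksi.
t_e = 0.707 × 0.5 = 0.3535 in; L = 30 in.
Weld metal: φR_n = 0.75 × 0.6 × 80 × 0.3535 × 30 = 381.8 kips.
Base metal (shear rupture): φR_n = 0.75 × 0.6 × 58 × 0.75 × 30 = 587.2 kips.
Governing: weld metal.

φR_n ≈ 382 kips (weld metal governs)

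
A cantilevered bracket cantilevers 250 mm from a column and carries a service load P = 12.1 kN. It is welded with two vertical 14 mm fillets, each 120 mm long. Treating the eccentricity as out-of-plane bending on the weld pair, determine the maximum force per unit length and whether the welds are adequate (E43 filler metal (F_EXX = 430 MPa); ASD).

L_w = 2 × 120 = 240 mm; section modulus (unit throat) S = 2 × L²/6 = 4800 mm².
Direct shear f_v = P/L_w = 12.1×10³/240 = 50.42 N/mm.
Moment M = P × e = 12.1×10³ × 250 = 3025000 N·mm; bending f_b = M/S = 630.2 N/mm.
f_max = √(f_v² + f_b²) = √(50.42² + 630.2²) = 632.2 N/mm.
r_n/Ω = (1/2.0) × 0.6 × 430 × (0.707 × 14) = 1277 N/mm → adequate.

f_max ≈ 632 N/mm; adequate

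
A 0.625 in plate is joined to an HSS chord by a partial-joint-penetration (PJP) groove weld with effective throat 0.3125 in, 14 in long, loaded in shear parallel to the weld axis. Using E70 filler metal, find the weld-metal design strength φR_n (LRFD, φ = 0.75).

φR_n ≈ 138 kips

E70XX → F_EXX = 70 ksi.
Effective throat (given) t_e = 0.3125 in.
A_we = 0.3125 × 14 = 4.375 in².
F_nw = 0.6 F_EXX = 42 ksi.
φR_n = 0.75 × 42 × 4.375 = 137.8 kips.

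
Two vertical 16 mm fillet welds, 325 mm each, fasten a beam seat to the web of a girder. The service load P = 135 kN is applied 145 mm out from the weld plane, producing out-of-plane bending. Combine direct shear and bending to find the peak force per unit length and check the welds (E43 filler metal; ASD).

E43XX → F_EXX = 430 MPa.
L_w = 2 × 325 = 650 mm; section modulus (unit throat) S = 2 × L²/6 = 35210 mm².
Direct shear f_v = P/L_w = 135×10³/650 = 207.7 N/mm.
Moment M = P × e = 135×10³ × 145 = 19575000 N·mm; bending f_b = M/S = 556 N/mm.
f_max = √(f_v² + f_b²) = √(207.7² + 556²) = 593.5 N/mm.
r_n/Ω = (1/2.0) × 0.6 × 430 × (0.707 × 16) = 1459 N/mm → adequate.

f_max ≈ 594 N/mm; adequate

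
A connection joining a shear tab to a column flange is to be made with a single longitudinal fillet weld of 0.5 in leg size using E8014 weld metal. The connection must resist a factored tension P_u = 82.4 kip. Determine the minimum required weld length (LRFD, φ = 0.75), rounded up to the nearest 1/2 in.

E80XX → F_EXX = 80 ksi.
Throat t_e = 0.707 × 0.5 = 0.3535 in.
φr_n = 0.75 × 0.6 × 80 × 0.3535 = 12.73 kip/in.
L_req = P_u / φr_n = 82.4 / 12.73 = 6.475 in total.
Round up → use L = 6.5 in.

L = 6.5 in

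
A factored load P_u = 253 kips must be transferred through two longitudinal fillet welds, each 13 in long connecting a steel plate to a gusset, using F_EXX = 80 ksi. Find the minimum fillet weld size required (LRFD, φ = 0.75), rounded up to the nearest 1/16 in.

w = 7/16 in

Total weld length L = 26 in.
Required throat t_e = P_u / (φ × 0.6 F_EXX × L) = 253 / (0.75 × 0.6 × 80 × 26) = 0.2703 in.
Required leg w = t_e / 0.707 = 0.3823 in → use 7/16 in.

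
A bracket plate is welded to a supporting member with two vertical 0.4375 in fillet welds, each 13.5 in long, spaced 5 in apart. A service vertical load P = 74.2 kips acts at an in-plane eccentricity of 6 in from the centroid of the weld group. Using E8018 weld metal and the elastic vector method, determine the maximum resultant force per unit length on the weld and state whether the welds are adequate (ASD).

E80XX → F_EXX = 80 ksi.
Total weld length L_w = 27 in. Treat welds as unit-width lines.
Polar moment about centroid: J = 2[d³/12 + d(b/2)²] = 2[13.5³/12 + 13.5×2.5²] = 578.8 in³.
Direct shear f_v = P/L_w = 74.2 / 27 = 2.748 kip/in (vertical).
Torsion M = P·e = 74.2 × 6 = 445.2 kip·in.
Critical point at (x, y) = (2.5, 6.75) from centroid. f_tx = M·y/J = 5.192 kip/in; f_ty = M·x/J = 1.923 kip/in.
Resultant f_max = √[f_tx² + (f_v + f_ty)²] = √[5.192² + (2.748 + 1.923)²] = 6.984 kip/in.
Capacity per unit length: r_n/Ω = (1/2.0) × 0.6 × 80 × (0.707 × 0.4375) = 7.423 kip/in.
6.984 ≤ 7.423 → adequate.

f_max ≈ 6.98 kip/in; adequate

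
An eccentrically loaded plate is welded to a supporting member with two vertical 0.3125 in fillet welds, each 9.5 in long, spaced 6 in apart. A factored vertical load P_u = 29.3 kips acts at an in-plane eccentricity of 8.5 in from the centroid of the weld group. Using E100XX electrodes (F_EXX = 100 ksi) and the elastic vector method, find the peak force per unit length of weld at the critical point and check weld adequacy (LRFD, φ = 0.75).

Total weld length L_w = 19 in. Treat welds as unit-width lines.
Polar moment about centroid: J = 2[d³/12 + d(b/2)²] = 2[9.5³/12 + 9.5×3²] = 313.9 in³.
Direct shear f_v = P/L_w = 29.3 / 19 = 1.542 kip/in (vertical).
Torsion M = P·e = 29.3 × 8.5 = 249.05 kip·in.
Critical point at (x, y) = (3, 4.75) from centroid. f_tx = M·y/J = 3.769 kip/in; f_ty = M·x/J = 2.38 kip/in.
Resultant f_max = √[f_tx² + (f_v + f_ty)²] = √[3.769² + (1.542 + 2.38)²] = 5.439 kip/in.
Capacity per unit length: φr_n = 0.75 × 0.6 × 100 × (0.707 × 0.3125) = 9.942 kip/in.
5.439 ≤ 9.942 → adequate.

f_max ≈ 5.44 kip/in; adequate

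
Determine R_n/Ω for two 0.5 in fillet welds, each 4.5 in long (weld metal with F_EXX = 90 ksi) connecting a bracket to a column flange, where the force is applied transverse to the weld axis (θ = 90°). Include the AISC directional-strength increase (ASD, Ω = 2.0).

R_n/Ω ≈ 129 kips

t_e = 0.707 × 0.5 = 0.3535 in; A_we = 0.3535 × 9 = 3.181 in².
Directional factor: 1.0 + 0.5 sin^1.5(90°) = 1.5.
F_nw = 0.6 × 90 × 1.5 = 81 ksi.
R_n/Ω = (81 × 3.181) / 2.0 = 128.9 kips.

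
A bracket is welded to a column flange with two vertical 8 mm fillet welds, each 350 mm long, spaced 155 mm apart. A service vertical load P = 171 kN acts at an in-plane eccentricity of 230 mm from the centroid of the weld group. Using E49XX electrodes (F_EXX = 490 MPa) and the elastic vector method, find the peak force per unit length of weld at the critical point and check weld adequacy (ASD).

f_max ≈ 794 N/mm; adequate

Total weld length L_w = 700 mm. Treat welds as unit-width lines.
Polar moment about centroid: J = 2[d³/12 + d(b/2)²] = 2[350³/12 + 350×77.5²] = 11350000 mm³.
Direct shear f_v = P/L_w = 171×10³ / 700 = 244.3 N/mm (vertical).
Torsion M = P·e = 171×10³ × 230 = 39330000 N·mm.
Critical point at (x, y) = (77.5, 175) from centroid. f_tx = M·y/J = 606.4 N/mm; f_ty = M·x/J = 268.5 N/mm.
Resultant f_max = √[f_tx² + (f_v + f_ty)²] = √[606.4² + (244.3 + 268.5)²] = 794.2 N/mm.
Capacity per unit length: r_n/Ω = (1/2.0) × 0.6 × 490 × (0.707 × 8) = 831.4 N/mm.
794.2 ≤ 831.4 → adequate.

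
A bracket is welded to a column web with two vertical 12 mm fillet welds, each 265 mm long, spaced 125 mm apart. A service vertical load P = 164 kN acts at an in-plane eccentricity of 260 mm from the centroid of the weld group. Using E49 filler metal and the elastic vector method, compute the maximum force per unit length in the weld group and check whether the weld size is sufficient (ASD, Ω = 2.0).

E49XX → F_EXX = 490 MPa.
Total weld length L_w = 530 mm. Treat welds as unit-width lines.
Polar moment about centroid: J = 2[d³/12 + d(b/2)²] = 2[265³/12 + 265×62.5²] = 5172000 mm³.
Direct shear f_v = P/L_w = 164×10³ / 530 = 309.4 N/mm (vertical).
Torsion M = P·e = 164×10³ × 260 = 42640000 N·mm.
Critical point at (x, y) = (62.5, 132.5) from centroid. f_tx = M·y/J = 1092 N/mm; f_ty = M·x/J = 515.3 N/mm.
Resultant f_max = √[f_tx² + (f_v + f_ty)²] = √[1092² + (309.4 + 515.3)²] = 1369 N/mm.
Capacity per unit length: r_n/Ω = (1/2.0) × 0.6 × 490 × (0.707 × 12) = 1247 N/mm.
1369 > 1247 → NOT adequate.

f_max ≈ 1370 N/mm; NOT adequate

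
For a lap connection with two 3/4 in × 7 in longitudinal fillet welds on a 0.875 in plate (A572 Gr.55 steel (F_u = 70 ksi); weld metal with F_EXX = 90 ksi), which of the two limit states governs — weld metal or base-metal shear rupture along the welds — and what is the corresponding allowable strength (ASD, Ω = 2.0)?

t_e = 0.707 × 0.75 = 0.5302 in; L = 14 in.
Weld metal: R_n/Ω = (1/2.0) × 0.6 × 90 × 0.5302 × 14 = 200.4 kip.
Base metal (shear rupture): R_n/Ω = (1/2.0) × 0.6 × 70 × 0.875 × 14 = 257.2 kip.
Governing: weld metal.

R_n/Ω ≈ 200 kip (weld metal governs)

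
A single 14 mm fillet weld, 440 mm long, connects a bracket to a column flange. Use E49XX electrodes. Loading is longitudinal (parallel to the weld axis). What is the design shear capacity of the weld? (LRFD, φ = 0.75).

φR_n ≈ 960 kN

E49XX → F_EXX = 490 MPa.
Effective throat t_e = 0.707 × 14 = 9.898 mm.
Total length L = 440 mm; A_we = 9.898 × 440 = 4355 mm².
F_nw = 0.6 F_EXX = 0.6 × 490 = 294 MPa.
φR_n = 0.75 × 294 × 4355 × 10⁻³ = 960.3 kN.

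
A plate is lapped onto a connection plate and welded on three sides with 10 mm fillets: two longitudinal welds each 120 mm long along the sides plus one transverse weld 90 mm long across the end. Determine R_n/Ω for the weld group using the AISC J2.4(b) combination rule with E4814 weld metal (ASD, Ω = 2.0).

E48XX → F_EXX = 480 MPa.
t_e = 0.707 × 10 = 7.07 mm.
R_nwl = 0.6 × 480 × 7.07 × 240 × 10⁻³ = 488.7 kN (longitudinal, 2 welds).
R_nwt = 0.6 × 480 × 7.07 × 90 × 10⁻³ = 183.3 kN (transverse, base value).
(i) R_nwl + R_nwt = 671.9 kN; (ii) 0.85 R_nwl + 1.5 R_nwt = 690.3 kN.
R_n = max = 690.3 kN [governs: (ii)]; R_n/Ω = 345.1 kN.

R_n/Ω ≈ 345 kN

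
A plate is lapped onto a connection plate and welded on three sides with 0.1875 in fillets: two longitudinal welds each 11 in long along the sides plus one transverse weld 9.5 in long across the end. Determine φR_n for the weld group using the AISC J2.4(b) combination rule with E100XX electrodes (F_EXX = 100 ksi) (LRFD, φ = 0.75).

t_e = 0.707 × 0.1875 = 0.1326 in.
R_nwl = 0.6 × 100 × 0.1326 × 22 = 175 kips (longitudinal, 2 welds).
R_nwt = 0.6 × 100 × 0.1326 × 9.5 = 75.56 kips (transverse, base value).
(i) R_nwl + R_nwt = 250.5 kips; (ii) 0.85 R_nwl + 1.5 R_nwt = 262.1 kips.
R_n = max = 262.1 kips [governs: (ii)]; φR_n = 196.6 kips.

φR_n ≈ 197 kips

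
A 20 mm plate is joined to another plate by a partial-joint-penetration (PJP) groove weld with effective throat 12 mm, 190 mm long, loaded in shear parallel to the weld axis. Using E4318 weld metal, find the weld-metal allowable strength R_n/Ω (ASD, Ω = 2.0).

E43XX → F_EXX = 430 MPa.
Effective throat (given) t_e = 12 mm.
A_we = 12 × 190 = 2280 mm².
F_nw = 0.6 F_EXX = 258 MPa.
R_n/Ω = (258 × 2280) / 2.0 × 10⁻³ = 294.1 kN.

R_n/Ω ≈ 294 kN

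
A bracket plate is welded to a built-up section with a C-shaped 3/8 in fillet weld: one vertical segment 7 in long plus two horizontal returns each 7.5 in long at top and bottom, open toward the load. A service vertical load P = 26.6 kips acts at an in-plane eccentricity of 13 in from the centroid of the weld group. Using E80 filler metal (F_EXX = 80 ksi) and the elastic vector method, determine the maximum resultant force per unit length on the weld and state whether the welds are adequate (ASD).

f_max ≈ 7.01 kip/in; NOT adequate

Total weld length L_w = 22 in. Treat welds as unit-width lines.
Centroid: x̄ = 2×7.5×3.75 / 22 = 2.557 in from the vertical weld.
Polar moment about centroid: J = I_x + I_y = [7³/12 + 2×7.5×3.5²] + [7×2.557² + 2(7.5³/12 + 7.5×1.193²)] = 349.8 in³.
Direct shear f_v = P/L_w = 26.6 / 22 = 1.209 kip/in (vertical).
Torsion M = P·e = 26.6 × 13 = 345.8 kip·in.
Critical point at (x, y) = (4.943, 3.5) from centroid. f_tx = M·y/J = 3.46 kip/in; f_ty = M·x/J = 4.887 kip/in.
Resultant f_max = √[f_tx² + (f_v + f_ty)²] = √[3.46² + (1.209 + 4.887)²] = 7.01 kip/in.
Capacity per unit length: r_n/Ω = (1/2.0) × 0.6 × 80 × (0.707 × 0.375) = 6.363 kip/in.
7.01 > 6.363 → NOT adequate.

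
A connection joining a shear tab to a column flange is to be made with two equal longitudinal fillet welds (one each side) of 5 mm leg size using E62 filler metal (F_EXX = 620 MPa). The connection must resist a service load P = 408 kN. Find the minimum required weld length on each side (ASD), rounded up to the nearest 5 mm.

L = 315 mm on each side

Throat t_e = 0.707 × 5 = 3.535 mm.
r_n/Ω = (0.6 × 620 × 3.535) / 2.0 = 657.5 N/mm = 0.6575 kN/mm.
L_req = P / (r_n/Ω) = 408 / 0.6575 = 620.5 mm total.
Per side: 620.5 / 2 = 310.3 mm.
Round up → use L = 315 mm on each side.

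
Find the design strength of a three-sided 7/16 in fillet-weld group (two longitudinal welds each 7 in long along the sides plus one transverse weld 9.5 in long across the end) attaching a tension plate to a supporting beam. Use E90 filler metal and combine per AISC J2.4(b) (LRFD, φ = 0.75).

E90XX → F_EXX = 90 ksi.
t_e = 0.707 × 0.4375 = 0.3093 in.
R_nwl = 0.6 × 90 × 0.3093 × 14 = 233.8 kips (longitudinal, 2 welds).
R_nwt = 0.6 × 90 × 0.3093 × 9.5 = 158.7 kips (transverse, base value).
(i) R_nwl + R_nwt = 392.5 kips; (ii) 0.85 R_nwl + 1.5 R_nwt = 436.8 kips.
R_n = max = 436.8 kips [governs: (ii)]; φR_n = 327.6 kips.

φR_n ≈ 328 kips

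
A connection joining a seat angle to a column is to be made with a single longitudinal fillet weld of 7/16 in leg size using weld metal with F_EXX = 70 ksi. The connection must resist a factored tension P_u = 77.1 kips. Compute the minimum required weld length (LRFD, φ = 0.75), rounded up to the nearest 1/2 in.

Throat t_e = 0.707 × 0.4375 = 0.3093 in.
φr_n = 0.75 × 0.6 × 70 × 0.3093 = 9.743 kips/in.
L_req = P_u / φr_n = 77.1 / 9.743 = 7.913 in total.
Round up → use L = 8 in.

L = 8 in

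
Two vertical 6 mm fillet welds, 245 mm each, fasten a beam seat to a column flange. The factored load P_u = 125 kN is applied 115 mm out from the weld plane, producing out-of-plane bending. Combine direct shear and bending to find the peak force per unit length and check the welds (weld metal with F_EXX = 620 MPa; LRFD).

f_max ≈ 762 N/mm; adequate

L_w = 2 × 245 = 490 mm; section modulus (unit throat) S = 2 × L²/6 = 20010 mm².
Direct shear f_v = P/L_w = 125×10³/490 = 255.1 N/mm.
Moment M = P × e = 125×10³ × 115 = 14375000 N·mm; bending f_b = M/S = 718.5 N/mm.
f_max = √(f_v² + f_b²) = √(255.1² + 718.5²) = 762.4 N/mm.
φr_n = 0.75 × 0.6 × 620 × (0.707 × 6) = 1184 N/mm → adequate.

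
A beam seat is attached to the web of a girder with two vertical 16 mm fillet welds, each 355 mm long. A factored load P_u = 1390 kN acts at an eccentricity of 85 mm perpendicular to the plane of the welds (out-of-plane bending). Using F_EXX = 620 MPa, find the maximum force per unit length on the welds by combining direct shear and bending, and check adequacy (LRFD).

L_w = 2 × 355 = 710 mm; section modulus (unit throat) S = 2 × L²/6 = 42010 mm².
Direct shear f_v = P/L_w = 1390×10³/710 = 1958 N/mm.
Moment M = P × e = 1390×10³ × 85 = 118150000 N·mm; bending f_b = M/S = 2813 N/mm.
f_max = √(f_v² + f_b²) = √(1958² + 2813²) = 3427 N/mm.
φr_n = 0.75 × 0.6 × 620 × (0.707 × 16) = 3156 N/mm → NOT adequate.

f_max ≈ 3430 N/mm; NOT adequate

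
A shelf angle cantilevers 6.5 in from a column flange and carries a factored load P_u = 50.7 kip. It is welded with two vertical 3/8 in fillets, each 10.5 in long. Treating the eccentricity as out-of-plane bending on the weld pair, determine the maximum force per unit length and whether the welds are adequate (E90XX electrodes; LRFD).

f_max ≈ 9.29 kip/in; adequate

E90XX → F_EXX = 90 ksi.
L_w = 2 × 10.5 = 21 in; section modulus (unit throat) S = 2 × L²/6 = 36.75 in².
Direct shear f_v = P/L_w = 50.7/21 = 2.414 kip/in.
Moment M = P × e = 50.7 × 6.5 = 329.55 kip·in; bending f_b = M/S = 8.967 kip/in.
f_max = √(f_v² + f_b²) = √(2.414² + 8.967²) = 9.287 kip/in.
φr_n = 0.75 × 0.6 × 90 × (0.707 × 0.375) = 10.74 kip/in → adequate.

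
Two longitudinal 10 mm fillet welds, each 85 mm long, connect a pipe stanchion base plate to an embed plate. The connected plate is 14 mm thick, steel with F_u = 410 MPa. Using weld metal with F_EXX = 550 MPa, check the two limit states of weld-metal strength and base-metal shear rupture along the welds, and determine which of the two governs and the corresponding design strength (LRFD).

φR_n ≈ 297 kN (weld metal governs)

t_e = 0.707 × 10 = 7.07 mm; L = 170 mm.
Weld metal: φR_n = 0.75 × 0.6 × 550 × 7.07 × 170 × 10⁻³ = 297.5 kN.
Base metal (shear rupture): φR_n = 0.75 × 0.6 × 410 × 14 × 170 × 10⁻³ = 439.1 kN.
Governing: weld metal.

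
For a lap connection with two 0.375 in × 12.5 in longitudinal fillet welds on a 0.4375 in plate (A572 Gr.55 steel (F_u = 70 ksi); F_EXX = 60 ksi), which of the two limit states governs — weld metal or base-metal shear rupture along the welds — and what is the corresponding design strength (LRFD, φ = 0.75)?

t_e = 0.707 × 0.375 = 0.2651 in; L = 25 in.
Weld metal: φR_n = 0.75 × 0.6 × 60 × 0.2651 × 25 = 179 kip.
Base metal (shear rupture): φR_n = 0.75 × 0.6 × 70 × 0.4375 × 25 = 344.5 kip.
Governing: weld metal.

φR_n ≈ 179 kip (weld metal governs)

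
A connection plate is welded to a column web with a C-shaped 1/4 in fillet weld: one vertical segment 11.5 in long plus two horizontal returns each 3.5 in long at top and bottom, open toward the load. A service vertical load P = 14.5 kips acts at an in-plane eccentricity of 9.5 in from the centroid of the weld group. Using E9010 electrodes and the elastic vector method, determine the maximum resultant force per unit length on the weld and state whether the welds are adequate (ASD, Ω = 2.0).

f_max ≈ 2.77 kip/in; adequate

E90XX → F_EXX = 90 ksi.
Total weld length L_w = 18.5 in. Treat welds as unit-width lines.
Centroid: x̄ = 2×3.5×1.75 / 18.5 = 0.6622 in from the vertical weld.
Polar moment about centroid: J = I_x + I_y = [11.5³/12 + 2×3.5×5.75²] + [11.5×0.6622² + 2(3.5³/12 + 3.5×1.088²)] = 378.6 in³.
Direct shear f_v = P/L_w = 14.5 / 18.5 = 0.7838 kip/in (vertical).
Torsion M = P·e = 14.5 × 9.5 = 137.75 kip·in.
Critical point at (x, y) = (2.838, 5.75) from centroid. f_tx = M·y/J = 2.092 kip/in; f_ty = M·x/J = 1.032 kip/in.
Resultant f_max = √[f_tx² + (f_v + f_ty)²] = √[2.092² + (0.7838 + 1.032)²] = 2.77 kip/in.
Capacity per unit length: r_n/Ω = (1/2.0) × 0.6 × 90 × (0.707 × 0.25) = 4.772 kip/in.
2.77 ≤ 4.772 → adequate.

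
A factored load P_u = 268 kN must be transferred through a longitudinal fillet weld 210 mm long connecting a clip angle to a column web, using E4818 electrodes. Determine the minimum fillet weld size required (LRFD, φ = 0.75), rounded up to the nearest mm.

E48XX → F_EXX = 480 MPa.
Total weld length L = 210 mm.
Required throat t_e = P_u / (φ × 0.6 F_EXX × L) = 268 / (0.75 × 0.6 × 480 × 210 × 10⁻³) = 5.908 mm.
Required leg w = t_e / 0.707 = 8.357 mm → use 9 mm.

w = 9 mm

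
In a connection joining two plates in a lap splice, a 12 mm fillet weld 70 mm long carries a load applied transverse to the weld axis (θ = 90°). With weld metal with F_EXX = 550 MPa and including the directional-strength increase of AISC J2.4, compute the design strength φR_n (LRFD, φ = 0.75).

φR_n ≈ 220 kN

t_e = 0.707 × 12 = 8.484 mm; A_we = 8.484 × 70 = 593.9 mm².
Directional factor: 1.0 + 0.5 sin^1.5(90°) = 1.5.
F_nw = 0.6 × 550 × 1.5 = 495 MPa.
φR_n = 0.75 × 495 × 593.9 × 10⁻³ = 220.5 kN.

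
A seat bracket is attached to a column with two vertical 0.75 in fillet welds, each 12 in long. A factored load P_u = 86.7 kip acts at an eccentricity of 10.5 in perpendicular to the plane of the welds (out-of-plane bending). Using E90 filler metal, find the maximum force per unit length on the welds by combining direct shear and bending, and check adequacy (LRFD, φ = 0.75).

E90XX → F_EXX = 90 ksi.
L_w = 2 × 12 = 24 in; section modulus (unit throat) S = 2 × L²/6 = 48 in².
Direct shear f_v = P/L_w = 86.7/24 = 3.613 kip/in.
Moment M = P × e = 86.7 × 10.5 = 910.35 kip·in; bending f_b = M/S = 18.97 kip/in.
f_max = √(f_v² + f_b²) = √(3.613² + 18.97²) = 19.31 kip/in.
φr_n = 0.75 × 0.6 × 90 × (0.707 × 0.75) = 21.48 kip/in → adequate.

f_max ≈ 19.3 kip/in; adequate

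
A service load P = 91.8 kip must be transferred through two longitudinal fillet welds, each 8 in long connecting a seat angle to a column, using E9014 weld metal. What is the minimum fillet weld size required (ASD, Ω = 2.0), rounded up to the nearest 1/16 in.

E90XX → F_EXX = 90 ksi.
Total weld length L = 16 in.
Required throat t_e = P × Ω / (0.6 F_EXX × L) = 91.8 × 2.0 / (0.6 × 90 × 16) = 0.2125 in.
Required leg w = t_e / 0.707 = 0.3006 in → use 5/16 in.

w = 5/16 in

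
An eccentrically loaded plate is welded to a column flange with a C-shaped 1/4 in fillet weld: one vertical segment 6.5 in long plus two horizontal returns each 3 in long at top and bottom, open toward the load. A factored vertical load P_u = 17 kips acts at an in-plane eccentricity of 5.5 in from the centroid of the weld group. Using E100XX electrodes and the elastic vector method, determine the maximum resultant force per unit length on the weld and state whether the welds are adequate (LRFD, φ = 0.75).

f_max ≈ 4.71 kip/in; adequate

E100XX → F_EXX = 100 ksi.
Total weld length L_w = 12.5 in. Treat welds as unit-width lines.
Centroid: x̄ = 2×3×1.5 / 12.5 = 0.72 in from the vertical weld.
Polar moment about centroid: J = I_x + I_y = [6.5³/12 + 2×3×3.25²] + [6.5×0.72² + 2(3³/12 + 3×0.78²)] = 97.78 in³.
Direct shear f_v = P/L_w = 17 / 12.5 = 1.36 kip/in (vertical).
Torsion M = P·e = 17 × 5.5 = 93.5 kip·in.
Critical point at (x, y) = (2.28, 3.25) from centroid. f_tx = M·y/J = 3.108 kip/in; f_ty = M·x/J = 2.18 kip/in.
Resultant f_max = √[f_tx² + (f_v + f_ty)²] = √[3.108² + (1.36 + 2.18)²] = 4.711 kip/in.
Capacity per unit length: φr_n = 0.75 × 0.6 × 100 × (0.707 × 0.25) = 7.954 kip/in.
4.711 ≤ 7.954 → adequate.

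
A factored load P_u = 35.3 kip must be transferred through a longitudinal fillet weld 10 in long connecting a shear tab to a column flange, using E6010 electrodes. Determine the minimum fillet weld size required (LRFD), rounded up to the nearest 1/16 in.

w = 3/16 in

E60XX → F_EXX = 60 ksi.
Total weld length L = 10 in.
Required throat t_e = P_u / (φ × 0.6 F_EXX × L) = 35.3 / (0.75 × 0.6 × 60 × 10) = 0.1307 in.
Required leg w = t_e / 0.707 = 0.1849 in → use 3/16 in.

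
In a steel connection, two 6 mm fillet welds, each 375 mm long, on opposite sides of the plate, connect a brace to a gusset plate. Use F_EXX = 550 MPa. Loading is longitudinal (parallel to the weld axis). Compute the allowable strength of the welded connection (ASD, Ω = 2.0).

Effective throat t_e = 0.707 × 6 = 4.242 mm.
Total length L = 750 mm; A_we = 4.242 × 750 = 3182 mm².
F_nw = 0.6 F_EXX = 0.6 × 550 = 330 MPa.
R_n = 330 × 3182 × 10⁻³ = 1050 kN; R_n/Ω = 1050/2.0 = 524.9 kN.

R_n/Ω ≈ 525 kN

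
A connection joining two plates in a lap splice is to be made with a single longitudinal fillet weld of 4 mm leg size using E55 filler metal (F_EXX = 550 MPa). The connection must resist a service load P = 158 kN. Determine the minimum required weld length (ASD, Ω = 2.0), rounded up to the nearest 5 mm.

L = 340 mm

Throat t_e = 0.707 × 4 = 2.828 mm.
r_n/Ω = (0.6 × 550 × 2.828) / 2.0 = 466.6 N/mm = 0.4666 kN/mm.
L_req = P / (r_n/Ω) = 158 / 0.4666 = 338.6 mm total.
Round up → use L = 340 mm.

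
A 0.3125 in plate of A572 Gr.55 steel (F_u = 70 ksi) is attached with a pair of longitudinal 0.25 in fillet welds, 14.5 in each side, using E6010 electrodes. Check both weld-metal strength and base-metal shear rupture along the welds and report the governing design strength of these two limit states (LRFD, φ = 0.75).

φR_n ≈ 138 kip (weld metal governs)

E60XX → F_EXX = 60 ksi.
t_e = 0.707 × 0.25 = 0.1767 in; L = 29 in.
Weld metal: φR_n = 0.75 × 0.6 × 60 × 0.1767 × 29 = 138.4 kip.
Base metal (shear rupture): φR_n = 0.75 × 0.6 × 70 × 0.3125 × 29 = 285.5 kip.
Governing: weld metal.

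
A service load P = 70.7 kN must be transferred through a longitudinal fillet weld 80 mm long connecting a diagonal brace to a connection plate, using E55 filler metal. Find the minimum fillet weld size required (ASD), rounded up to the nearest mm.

E55XX → F_EXX = 550 MPa.
Total weld length L = 80 mm.
Required throat t_e = P × Ω / (0.6 F_EXX × L) = 70.7 × 2.0 / (0.6 × 550 × 80 × 10⁻³) = 5.356 mm.
Required leg w = t_e / 0.707 = 7.576 mm → use 8 mm.

w = 8 mm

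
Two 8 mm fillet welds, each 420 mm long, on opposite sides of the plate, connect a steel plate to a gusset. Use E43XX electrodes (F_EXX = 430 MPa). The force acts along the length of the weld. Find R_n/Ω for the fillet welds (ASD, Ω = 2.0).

R_n/Ω ≈ 613 kN

Effective throat t_e = 0.707 × 8 = 5.656 mm.
Total length L = 840 mm; A_we = 5.656 × 840 = 4751 mm².
F_nw = 0.6 F_EXX = 0.6 × 430 = 258 MPa.
R_n = 258 × 4751 × 10⁻³ = 1226 kN; R_n/Ω = 1226/2.0 = 612.9 kN.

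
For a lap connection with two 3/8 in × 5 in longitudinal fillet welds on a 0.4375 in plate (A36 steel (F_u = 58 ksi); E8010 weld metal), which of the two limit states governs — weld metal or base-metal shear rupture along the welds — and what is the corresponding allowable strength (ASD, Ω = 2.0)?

E80XX → F_EXX = 80 ksi.
t_e = 0.707 × 0.375 = 0.2651 in; L = 10 in.
Weld metal: R_n/Ω = (1/2.0) × 0.6 × 80 × 0.2651 × 10 = 63.63 kip.
Base metal (shear rupture): R_n/Ω = (1/2.0) × 0.6 × 58 × 0.4375 × 10 = 76.12 kip.
Governing: weld metal.

R_n/Ω ≈ 63.6 kip (weld metal governs)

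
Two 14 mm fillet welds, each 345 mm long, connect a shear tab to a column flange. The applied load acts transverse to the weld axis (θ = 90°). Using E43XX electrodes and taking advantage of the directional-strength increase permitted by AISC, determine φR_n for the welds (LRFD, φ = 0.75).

E43XX → F_EXX = 430 MPa.
t_e = 0.707 × 14 = 9.898 mm; A_we = 9.898 × 690 = 6830 mm².
Directional factor: 1.0 + 0.5 sin^1.5(90°) = 1.5.
F_nw = 0.6 × 430 × 1.5 = 387 MPa.
φR_n = 0.75 × 387 × 6830 × 10⁻³ = 1982 kN.

φR_n ≈ 1980 kN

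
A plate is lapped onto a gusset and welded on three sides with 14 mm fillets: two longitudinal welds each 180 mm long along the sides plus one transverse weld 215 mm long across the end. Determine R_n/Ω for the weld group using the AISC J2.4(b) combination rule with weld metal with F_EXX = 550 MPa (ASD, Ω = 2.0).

R_n/Ω ≈ 1030 kN

t_e = 0.707 × 14 = 9.898 mm.
R_nwl = 0.6 × 550 × 9.898 × 360 × 10⁻³ = 1176 kN (longitudinal, 2 welds).
R_nwt = 0.6 × 550 × 9.898 × 215 × 10⁻³ = 702.3 kN (transverse, base value).
(i) R_nwl + R_nwt = 1878 kN; (ii) 0.85 R_nwl + 1.5 R_nwt = 2053 kN.
R_n = max = 2053 kN [governs: (ii)]; R_n/Ω = 1026 kN.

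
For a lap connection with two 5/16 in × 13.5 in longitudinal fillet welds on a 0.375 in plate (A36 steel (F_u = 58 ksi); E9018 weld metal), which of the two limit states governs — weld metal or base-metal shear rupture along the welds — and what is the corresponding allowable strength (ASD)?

R_n/Ω ≈ 161 kip (weld metal governs)

E90XX → F_EXX = 90 ksi.
t_e = 0.707 × 0.3125 = 0.2209 in; L = 27 in.
Weld metal: R_n/Ω = (1/2.0) × 0.6 × 90 × 0.2209 × 27 = 161.1 kip.
Base metal (shear rupture): R_n/Ω = (1/2.0) × 0.6 × 58 × 0.375 × 27 = 176.2 kip.
Governing: weld metal.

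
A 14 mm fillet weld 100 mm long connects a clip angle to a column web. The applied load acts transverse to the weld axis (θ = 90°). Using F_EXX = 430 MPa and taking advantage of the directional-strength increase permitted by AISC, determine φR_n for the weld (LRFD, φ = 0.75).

t_e = 0.707 × 14 = 9.898 mm; A_we = 9.898 × 100 = 989.8 mm².
Directional factor: 1.0 + 0.5 sin^1.5(90°) = 1.5.
F_nw = 0.6 × 430 × 1.5 = 387 MPa.
φR_n = 0.75 × 387 × 989.8 × 10⁻³ = 287.3 kN.

φR_n ≈ 287 kN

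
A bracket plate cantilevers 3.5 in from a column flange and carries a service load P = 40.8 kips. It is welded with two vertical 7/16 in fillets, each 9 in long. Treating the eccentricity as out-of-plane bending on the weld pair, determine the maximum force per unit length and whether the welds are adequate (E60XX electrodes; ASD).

f_max ≈ 5.75 kip/in; NOT adequate

E60XX → F_EXX = 60 ksi.
L_w = 2 × 9 = 18 in; section modulus (unit throat) S = 2 × L²/6 = 27 in².
Direct shear f_v = P/L_w = 40.8/18 = 2.267 kip/in.
Moment M = P × e = 40.8 × 3.5 = 142.8 kip·in; bending f_b = M/S = 5.289 kip/in.
f_max = √(f_v² + f_b²) = √(2.267² + 5.289²) = 5.754 kip/in.
r_n/Ω = (1/2.0) × 0.6 × 60 × (0.707 × 0.4375) = 5.568 kip/in → NOT adequate.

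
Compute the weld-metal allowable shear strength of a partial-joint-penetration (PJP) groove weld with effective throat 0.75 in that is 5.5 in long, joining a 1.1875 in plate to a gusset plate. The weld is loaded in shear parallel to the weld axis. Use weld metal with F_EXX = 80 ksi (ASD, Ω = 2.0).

Effective throat (given) t_e = 0.75 in.
A_we = 0.75 × 5.5 = 4.125 in².
F_nw = 0.6 F_EXX = 48 ksi.
R_n/Ω = (48 × 4.125) / 2.0 = 99 kip.

R_n/Ω ≈ 99 kip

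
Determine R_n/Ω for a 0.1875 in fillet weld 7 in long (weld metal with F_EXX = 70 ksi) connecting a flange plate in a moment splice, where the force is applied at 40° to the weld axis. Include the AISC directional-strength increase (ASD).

R_n/Ω ≈ 24.5 kip

t_e = 0.707 × 0.1875 = 0.1326 in; A_we = 0.1326 × 7 = 0.9279 in².
Directional factor: 1.0 + 0.5 sin^1.5(40°) = 1.258.
F_nw = 0.6 × 70 × 1.258 = 52.82 ksi.
R_n/Ω = (52.82 × 0.9279) / 2.0 = 24.51 kip.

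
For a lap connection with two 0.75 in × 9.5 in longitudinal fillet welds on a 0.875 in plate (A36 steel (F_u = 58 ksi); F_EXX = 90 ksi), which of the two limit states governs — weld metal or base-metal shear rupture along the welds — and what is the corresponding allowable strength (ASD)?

t_e = 0.707 × 0.75 = 0.5302 in; L = 19 in.
Weld metal: R_n/Ω = (1/2.0) × 0.6 × 90 × 0.5302 × 19 = 272 kips.
Base metal (shear rupture): R_n/Ω = (1/2.0) × 0.6 × 58 × 0.875 × 19 = 289.3 kips.
Governing: weld metal.

R_n/Ω ≈ 272 kips (weld metal governs)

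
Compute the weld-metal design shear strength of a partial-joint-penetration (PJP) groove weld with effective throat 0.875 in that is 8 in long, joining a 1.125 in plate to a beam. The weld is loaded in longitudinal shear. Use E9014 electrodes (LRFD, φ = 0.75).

E90XX → F_EXX = 90 ksi.
Effective throat (given) t_e = 0.875 in.
A_we = 0.875 × 8 = 7 in².
F_nw = 0.6 F_EXX = 54 ksi.
φR_n = 0.75 × 54 × 7 = 283.5 kip.

φR_n ≈ 284 kip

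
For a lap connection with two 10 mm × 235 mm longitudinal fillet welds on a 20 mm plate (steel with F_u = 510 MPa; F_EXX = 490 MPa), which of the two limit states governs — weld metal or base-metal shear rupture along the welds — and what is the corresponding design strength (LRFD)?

φR_n ≈ 733 kN (weld metal governs)

t_e = 0.707 × 10 = 7.07 mm; L = 470 mm.
Weld metal: φR_n = 0.75 × 0.6 × 490 × 7.07 × 470 × 10⁻³ = 732.7 kN.
Base metal (shear rupture): φR_n = 0.75 × 0.6 × 510 × 20 × 470 × 10⁻³ = 2157 kN.
Governing: weld metal.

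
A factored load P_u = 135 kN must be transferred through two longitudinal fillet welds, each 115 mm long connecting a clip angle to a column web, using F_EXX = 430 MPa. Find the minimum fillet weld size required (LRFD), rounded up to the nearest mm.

Total weld length L = 230 mm.
Required throat t_e = P_u / (φ × 0.6 F_EXX × L) = 135 / (0.75 × 0.6 × 430 × 230 × 10⁻³) = 3.033 mm.
Required leg w = t_e / 0.707 = 4.29 mm → use 5 mm.

w = 5 mm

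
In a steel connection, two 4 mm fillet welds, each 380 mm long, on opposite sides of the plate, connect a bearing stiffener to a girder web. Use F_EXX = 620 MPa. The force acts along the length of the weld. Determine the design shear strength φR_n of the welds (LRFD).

φR_n ≈ 600 kN

Effective throat t_e = 0.707 × 4 = 2.828 mm.
Total length L = 760 mm; A_we = 2.828 × 760 = 2149 mm².
F_nw = 0.6 F_EXX = 0.6 × 620 = 372 MPa.
φR_n = 0.75 × 372 × 2149 × 10⁻³ = 599.6 kN.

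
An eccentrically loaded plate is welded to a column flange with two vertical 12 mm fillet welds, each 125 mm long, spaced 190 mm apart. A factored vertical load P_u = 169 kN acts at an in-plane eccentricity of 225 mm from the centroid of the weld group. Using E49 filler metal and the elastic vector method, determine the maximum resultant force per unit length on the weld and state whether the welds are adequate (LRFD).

E49XX → F_EXX = 490 MPa.
Total weld length L_w = 250 mm. Treat welds as unit-width lines.
Polar moment about centroid: J = 2[d³/12 + d(b/2)²] = 2[125³/12 + 125×95²] = 2582000 mm³.
Direct shear f_v = P/L_w = 169×10³ / 250 = 676 N/mm (vertical).
Torsion M = P·e = 169×10³ × 225 = 38025000 N·mm.
Critical point at (x, y) = (95, 62.5) from centroid. f_tx = M·y/J = 920.5 N/mm; f_ty = M·x/J = 1399 N/mm.
Resultant f_max = √[f_tx² + (f_v + f_ty)²] = √[920.5² + (676 + 1399)²] = 2270 N/mm.
Capacity per unit length: φr_n = 0.75 × 0.6 × 490 × (0.707 × 12) = 1871 N/mm.
2270 > 1871 → NOT adequate.

f_max ≈ 2270 N/mm; NOT adequate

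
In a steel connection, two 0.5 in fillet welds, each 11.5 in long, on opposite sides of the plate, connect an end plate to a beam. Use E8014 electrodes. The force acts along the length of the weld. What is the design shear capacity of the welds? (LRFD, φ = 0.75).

φR_n ≈ 293 kips

E80XX → F_EXX = 80 ksi.
Effective throat t_e = 0.707 × 0.5 = 0.3535 in.
Total length L = 23 in; A_we = 0.3535 × 23 = 8.13 in².
F_nw = 0.6 F_EXX = 0.6 × 80 = 48 ksi.
φR_n = 0.75 × 48 × 8.13 = 292.7 kips.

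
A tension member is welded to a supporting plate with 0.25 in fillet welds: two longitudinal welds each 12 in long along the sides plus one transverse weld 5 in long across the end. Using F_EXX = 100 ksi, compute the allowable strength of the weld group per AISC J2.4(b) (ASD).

t_e = 0.707 × 0.25 = 0.1767 in.
R_nwl = 0.6 × 100 × 0.1767 × 24 = 254.5 kips (longitudinal, 2 welds).
R_nwt = 0.6 × 100 × 0.1767 × 5 = 53.02 kips (transverse, base value).
(i) R_nwl + R_nwt = 307.5 kips; (ii) 0.85 R_nwl + 1.5 R_nwt = 295.9 kips.
R_n = max = 307.5 kips [governs: (i)]; R_n/Ω = 153.8 kips.

R_n/Ω ≈ 154 kips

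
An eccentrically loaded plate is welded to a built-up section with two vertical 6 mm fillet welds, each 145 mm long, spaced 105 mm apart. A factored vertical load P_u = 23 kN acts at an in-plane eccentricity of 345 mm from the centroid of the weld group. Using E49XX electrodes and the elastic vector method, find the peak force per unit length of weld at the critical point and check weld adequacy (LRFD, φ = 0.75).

f_max ≈ 593 N/mm; adequate

E49XX → F_EXX = 490 MPa.
Total weld length L_w = 290 mm. Treat welds as unit-width lines.
Polar moment about centroid: J = 2[d³/12 + d(b/2)²] = 2[145³/12 + 145×52.5²] = 1307000 mm³.
Direct shear f_v = P/L_w = 23×10³ / 290 = 79.31 N/mm (vertical).
Torsion M = P·e = 23×10³ × 345 = 7935000 N·mm.
Critical point at (x, y) = (52.5, 72.5) from centroid. f_tx = M·y/J = 440 N/mm; f_ty = M·x/J = 318.6 N/mm.
Resultant f_max = √[f_tx² + (f_v + f_ty)²] = √[440² + (79.31 + 318.6)²] = 593.3 N/mm.
Capacity per unit length: φr_n = 0.75 × 0.6 × 490 × (0.707 × 6) = 935.4 N/mm.
593.3 ≤ 935.4 → adequate.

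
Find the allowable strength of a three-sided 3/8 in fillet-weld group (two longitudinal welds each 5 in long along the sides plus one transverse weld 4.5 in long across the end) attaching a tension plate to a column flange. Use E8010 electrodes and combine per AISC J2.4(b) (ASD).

R_n/Ω ≈ 97 kip

E80XX → F_EXX = 80 ksi.
t_e = 0.707 × 0.375 = 0.2651 in.
R_nwl = 0.6 × 80 × 0.2651 × 10 = 127.3 kip (longitudinal, 2 welds).
R_nwt = 0.6 × 80 × 0.2651 × 4.5 = 57.27 kip (transverse, base value).
(i) R_nwl + R_nwt = 184.5 kip; (ii) 0.85 R_nwl + 1.5 R_nwt = 194.1 kip.
R_n = max = 194.1 kip [governs: (ii)]; R_n/Ω = 97.04 kip.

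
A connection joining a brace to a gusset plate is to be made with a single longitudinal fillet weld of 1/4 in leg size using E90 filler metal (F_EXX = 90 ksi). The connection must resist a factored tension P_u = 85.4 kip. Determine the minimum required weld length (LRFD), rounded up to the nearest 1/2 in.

Throat t_e = 0.707 × 0.25 = 0.1767 in.
φr_n = 0.75 × 0.6 × 90 × 0.1767 = 7.158 kip/in.
L_req = P_u / φr_n = 85.4 / 7.158 = 11.93 in total.
Round up → use L = 12 in.

L = 12 in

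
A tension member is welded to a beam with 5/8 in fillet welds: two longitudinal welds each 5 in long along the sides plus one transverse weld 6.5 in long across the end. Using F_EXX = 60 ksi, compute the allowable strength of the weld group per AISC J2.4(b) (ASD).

R_n/Ω ≈ 145 kips

t_e = 0.707 × 0.625 = 0.4419 in.
R_nwl = 0.6 × 60 × 0.4419 × 10 = 159.1 kips (longitudinal, 2 welds).
R_nwt = 0.6 × 60 × 0.4419 × 6.5 = 103.4 kips (transverse, base value).
(i) R_nwl + R_nwt = 262.5 kips; (ii) 0.85 R_nwl + 1.5 R_nwt = 290.3 kips.
R_n = max = 290.3 kips [governs: (ii)]; R_n/Ω = 145.2 kips.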